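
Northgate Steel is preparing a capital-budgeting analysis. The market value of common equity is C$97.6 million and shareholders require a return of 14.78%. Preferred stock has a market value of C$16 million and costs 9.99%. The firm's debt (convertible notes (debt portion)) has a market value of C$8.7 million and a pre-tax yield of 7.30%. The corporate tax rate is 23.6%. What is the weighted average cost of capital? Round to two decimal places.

Total capital V = 97.6 + 16 + 8.7 = 122.3.
Equity: weight = 97.6/122.3 = 0.7980; cost = 14.78%.
Preferred: weight = 16/122.3 = 0.1308; cost = 9.99%.
Convertible notes (debt portion): weight = 8.7/122.3 = 0.0711; after-tax cost = 7.3% × (1 − 23.6%) = 5.5772%.
WACC = 0.7980 × 14.7800% + 0.1308 × 9.9900% + 0.0711 × 5.5772% = 13.4987%.

13.50%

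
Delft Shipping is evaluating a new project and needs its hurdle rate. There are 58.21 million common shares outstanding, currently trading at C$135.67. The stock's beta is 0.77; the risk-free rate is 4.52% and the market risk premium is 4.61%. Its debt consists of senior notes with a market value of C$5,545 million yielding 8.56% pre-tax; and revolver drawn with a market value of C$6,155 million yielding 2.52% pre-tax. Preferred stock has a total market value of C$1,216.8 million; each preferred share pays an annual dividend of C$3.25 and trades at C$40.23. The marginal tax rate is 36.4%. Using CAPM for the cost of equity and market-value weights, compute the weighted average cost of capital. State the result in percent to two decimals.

Cost of equity via CAPM: Re = 4.52% + 0.77 × 4.61% = 8.0697%.
Cost of preferred: Rp = 3.25 / 40.23 = 8.0785%.
Market value of equity E = 135.67 × 58.21m = 7897.3507m.
Total capital V = 7897.3507 + 1216.8 + 5545 + 6155 = 20814.1507.
Equity: weight = 7897.3507/20814.1507 = 0.3794; cost = 8.0697%.
Preferred: weight = 1216.8/20814.1507 = 0.0585; cost = 8.0785%.
Senior notes: weight = 5545/20814.1507 = 0.2664; after-tax cost = 8.56% × (1 − 36.4%) = 5.4442%.
Revolver drawn: weight = 6155/20814.1507 = 0.2957; after-tax cost = 2.52% × (1 − 36.4%) = 1.6027%.
WACC = 0.3794 × 8.0697% + 0.0585 × 8.0785% + 0.2664 × 5.4442% + 0.2957 × 1.6027% = 5.4584%.

5.46%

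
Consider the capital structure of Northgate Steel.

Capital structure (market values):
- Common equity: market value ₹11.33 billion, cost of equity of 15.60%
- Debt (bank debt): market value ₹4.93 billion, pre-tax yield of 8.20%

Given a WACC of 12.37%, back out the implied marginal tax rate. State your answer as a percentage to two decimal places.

Total capital V = 11.33 + 4.93 = 16.26.
Equity weight = 11.33/16.26 = 0.6968.
Bank debt weight = 4.93/16.26 = 0.3032.
Equity contribution = 0.6968 × 15.6% = 10.8701%.
Debt contribution must be 12.37% − 10.8701% = 1.4999%.
0.3032 × 8.2% × (1 − T) = 1.4999%  ⇒  (1 − T) = 0.6033.
T = 39.6720%.

39.67%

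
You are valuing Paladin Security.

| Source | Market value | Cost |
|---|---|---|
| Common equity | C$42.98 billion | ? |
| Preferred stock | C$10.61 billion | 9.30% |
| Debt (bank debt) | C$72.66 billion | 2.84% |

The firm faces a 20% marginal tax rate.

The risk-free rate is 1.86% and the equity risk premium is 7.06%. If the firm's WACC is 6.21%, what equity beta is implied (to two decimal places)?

Total capital V = 42.98 + 10.61 + 72.66 = 126.25.
Equity weight = 42.98/126.25 = 0.3404.
Preferred weight = 10.61/126.25 = 0.0840.
Bank debt weight = 72.66/126.25 = 0.5755.
Debt contribution = 0.5755 × 2.84% × (1 − 20%) = 1.3076%.
Preferred contribution = 0.0840 × 9.3% = 0.7816%.
Required equity contribution = 6.21% − 2.0892% = 4.1208%  ⇒  Re = 12.1046%.
CAPM: 12.1046% = 1.86% + β × 7.06%  ⇒  β = 1.4511.

1.45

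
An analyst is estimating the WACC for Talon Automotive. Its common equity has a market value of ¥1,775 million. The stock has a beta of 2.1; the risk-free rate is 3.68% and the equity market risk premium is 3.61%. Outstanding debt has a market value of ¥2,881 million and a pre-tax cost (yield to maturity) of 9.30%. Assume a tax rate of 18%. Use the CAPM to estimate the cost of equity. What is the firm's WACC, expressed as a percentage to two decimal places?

Cost of equity via CAPM: Re = 3.68% + 2.1 × 3.61% = 11.2610%.
Total capital V = 1775 + 2881 = 4656.
Equity: weight = 1775/4656 = 0.3812; cost = 11.261%.
Debt: weight = 2881/4656 = 0.6188; after-tax cost = 9.3% × (1 − 18%) = 7.6260%.
WACC = 0.3812 × 11.2610% + 0.6188 × 7.6260% = 9.0118%.

9.01%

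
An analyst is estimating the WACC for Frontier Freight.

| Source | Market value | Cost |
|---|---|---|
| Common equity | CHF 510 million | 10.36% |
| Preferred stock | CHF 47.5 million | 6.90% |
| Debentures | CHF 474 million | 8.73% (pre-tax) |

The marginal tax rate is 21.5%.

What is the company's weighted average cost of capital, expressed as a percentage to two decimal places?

8.59%

Total capital V = 510 + 47.5 + 474 = 1031.5.
Equity: weight = 510/1031.5 = 0.4944; cost = 10.36%.
Preferred: weight = 47.5/1031.5 = 0.0460; cost = 6.9%.
Debentures: weight = 474/1031.5 = 0.4595; after-tax cost = 8.73% × (1 − 21.5%) = 6.8531%.
WACC = 0.4944 × 10.3600% + 0.0460 × 6.9000% + 0.4595 × 6.8531% = 8.5891%.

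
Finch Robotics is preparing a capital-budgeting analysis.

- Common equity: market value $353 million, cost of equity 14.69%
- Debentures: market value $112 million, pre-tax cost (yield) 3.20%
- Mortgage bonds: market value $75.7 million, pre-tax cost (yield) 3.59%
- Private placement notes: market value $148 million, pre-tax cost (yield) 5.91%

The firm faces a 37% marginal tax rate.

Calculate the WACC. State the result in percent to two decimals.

8.91%

Total capital V = 353 + 112 + 75.7 + 148 = 688.7.
Equity: weight = 353/688.7 = 0.5126; cost = 14.69%.
Debentures: weight = 112/688.7 = 0.1626; after-tax cost = 3.2% × (1 − 37%) = 2.0160%.
Mortgage bonds: weight = 75.7/688.7 = 0.1099; after-tax cost = 3.59% × (1 − 37%) = 2.2617%.
Private placement notes: weight = 148/688.7 = 0.2149; after-tax cost = 5.91% × (1 − 37%) = 3.7233%.
WACC = 0.5126 × 14.6900% + 0.1626 × 2.0160% + 0.1099 × 2.2617% + 0.2149 × 3.7233% = 8.9061%.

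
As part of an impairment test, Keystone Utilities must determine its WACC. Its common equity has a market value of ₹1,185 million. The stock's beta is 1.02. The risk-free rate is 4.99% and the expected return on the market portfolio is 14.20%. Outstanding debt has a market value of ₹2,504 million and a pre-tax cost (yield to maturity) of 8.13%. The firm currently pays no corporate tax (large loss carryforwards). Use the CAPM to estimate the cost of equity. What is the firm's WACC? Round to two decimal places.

10.14%

Market risk premium = 14.2% − 4.99% = 9.21%.
Cost of equity via CAPM: Re = 4.99% + 1.02 × 9.21% = 14.3842%.
Total capital V = 1185 + 2504 = 3689.
Equity: weight = 1185/3689 = 0.3212; cost = 14.3842%.
Debt: weight = 2504/3689 = 0.6788; after-tax cost = 8.13% × (1 − 0%) = 8.1300%.
WACC = 0.3212 × 14.3842% + 0.6788 × 8.1300% = 10.1390%.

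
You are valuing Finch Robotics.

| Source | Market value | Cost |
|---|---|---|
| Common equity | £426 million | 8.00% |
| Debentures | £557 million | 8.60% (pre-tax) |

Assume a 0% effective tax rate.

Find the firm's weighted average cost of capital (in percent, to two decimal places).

Total capital V = 426 + 557 = 983.
Equity: weight = 426/983 = 0.4334; cost = 8%.
Debentures: weight = 557/983 = 0.5666; after-tax cost = 8.6% × (1 − 0%) = 8.6000%.
WACC = 0.4334 × 8.0000% + 0.5666 × 8.6000% = 8.3400%.

8.34%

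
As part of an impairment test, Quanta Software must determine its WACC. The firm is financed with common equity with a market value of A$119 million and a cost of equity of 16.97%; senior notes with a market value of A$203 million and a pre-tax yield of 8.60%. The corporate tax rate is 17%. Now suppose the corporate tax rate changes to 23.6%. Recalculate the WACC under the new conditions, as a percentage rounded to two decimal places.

After the change:
Total capital V = 119 + 203 = 322.
Equity: weight = 119/322 = 0.3696; cost = 16.97%.
Senior notes: weight = 203/322 = 0.6304; after-tax cost = 8.6% × (1 − 23.6%) = 6.5704%.
WACC = 0.3696 × 16.9700% + 0.6304 × 6.5704% = 10.4137%.

10.41%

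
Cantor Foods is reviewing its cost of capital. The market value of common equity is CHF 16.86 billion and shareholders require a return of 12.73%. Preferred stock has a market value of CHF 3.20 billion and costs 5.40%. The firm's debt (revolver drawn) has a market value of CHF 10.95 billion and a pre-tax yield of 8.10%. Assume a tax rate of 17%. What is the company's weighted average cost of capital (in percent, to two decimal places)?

9.85%

Total capital V = 16.86 + 3.2 + 10.95 = 31.01.
Equity: weight = 16.86/31.01 = 0.5437; cost = 12.73%.
Preferred: weight = 3.2/31.01 = 0.1032; cost = 5.4%.
Revolver drawn: weight = 10.95/31.01 = 0.3531; after-tax cost = 8.1% × (1 − 17%) = 6.7230%.
WACC = 0.5437 × 12.7300% + 0.1032 × 5.4000% + 0.3531 × 6.7230% = 9.8525%.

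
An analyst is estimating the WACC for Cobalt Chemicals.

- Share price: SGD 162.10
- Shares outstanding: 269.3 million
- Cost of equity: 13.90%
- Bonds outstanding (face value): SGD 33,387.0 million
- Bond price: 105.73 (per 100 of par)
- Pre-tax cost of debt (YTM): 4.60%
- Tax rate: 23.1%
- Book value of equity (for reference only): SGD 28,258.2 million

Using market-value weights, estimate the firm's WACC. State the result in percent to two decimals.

Market value of equity E = 162.1 × 269.3m = 43653.53m. Market value of debt D = 33387m × 105.73/100 = 35300.0751m.
Total capital V = 43653.53 + 35300.0751 = 78953.6051.
Equity: weight = 43653.53/78953.6051 = 0.5529; cost = 13.9%.
Bonds outstanding: weight = 35300.0751/78953.6051 = 0.4471; after-tax cost = 4.6% × (1 − 23.1%) = 3.5374%.
WACC = 0.5529 × 13.9000% + 0.4471 × 3.5374% = 9.2669%.

9.27%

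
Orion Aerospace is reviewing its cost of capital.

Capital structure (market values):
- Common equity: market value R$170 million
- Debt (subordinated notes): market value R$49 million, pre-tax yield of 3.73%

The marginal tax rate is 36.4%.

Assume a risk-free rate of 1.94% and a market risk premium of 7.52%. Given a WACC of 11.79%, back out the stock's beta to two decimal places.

1.67

Total capital V = 170 + 49 = 219.
Equity weight = 170/219 = 0.7763.
Subordinated notes weight = 49/219 = 0.2237.
Debt contribution = 0.2237 × 3.73% × (1 − 36.4%) = 0.5308%.
Required equity contribution = 11.79% − 0.5308% = 11.2592%  ⇒  Re = 14.5045%.
CAPM: 14.5045% = 1.94% + β × 7.52%  ⇒  β = 1.6708.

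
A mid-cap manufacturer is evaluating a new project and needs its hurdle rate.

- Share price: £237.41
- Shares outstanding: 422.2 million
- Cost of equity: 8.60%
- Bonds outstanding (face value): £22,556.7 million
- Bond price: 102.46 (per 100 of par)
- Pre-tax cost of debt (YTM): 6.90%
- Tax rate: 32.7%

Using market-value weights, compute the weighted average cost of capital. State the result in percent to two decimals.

7.86%

Market value of equity E = 237.41 × 422.2m = 100234.502m. Market value of debt D = 22556.7m × 102.46/100 = 23111.59482m.
Total capital V = 100234.502 + 23111.59482 = 123346.09682.
Equity: weight = 100234.502/123346.09682 = 0.8126; cost = 8.6%.
Bonds outstanding: weight = 23111.59482/123346.09682 = 0.1874; after-tax cost = 6.9% × (1 − 32.7%) = 4.6437%.
WACC = 0.8126 × 8.6000% + 0.1874 × 4.6437% = 7.8587%.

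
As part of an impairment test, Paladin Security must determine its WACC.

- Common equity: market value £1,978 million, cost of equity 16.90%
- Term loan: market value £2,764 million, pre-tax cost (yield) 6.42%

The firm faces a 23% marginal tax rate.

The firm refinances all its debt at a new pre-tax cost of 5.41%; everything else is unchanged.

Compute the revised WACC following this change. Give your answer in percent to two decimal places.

9.48%

After the change:
Total capital V = 1978 + 2764 = 4742.
Equity: weight = 1978/4742 = 0.4171; cost = 16.9%.
Term loan: weight = 2764/4742 = 0.5829; after-tax cost = 5.41% × (1 − 23%) = 4.1657%.
WACC = 0.4171 × 16.9000% + 0.5829 × 4.1657% = 9.4775%.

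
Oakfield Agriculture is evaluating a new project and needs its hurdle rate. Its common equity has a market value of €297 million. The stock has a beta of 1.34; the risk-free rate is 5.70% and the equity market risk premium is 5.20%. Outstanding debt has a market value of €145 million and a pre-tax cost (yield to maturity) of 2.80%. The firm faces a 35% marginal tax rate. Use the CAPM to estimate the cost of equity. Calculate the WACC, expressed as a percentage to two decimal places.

9.11%

Cost of equity via CAPM: Re = 5.7% + 1.34 × 5.2% = 12.6680%.
Total capital V = 297 + 145 = 442.
Equity: weight = 297/442 = 0.6719; cost = 12.668%.
Debt: weight = 145/442 = 0.3281; after-tax cost = 2.8% × (1 − 35%) = 1.8200%.
WACC = 0.6719 × 12.6680% + 0.3281 × 1.8200% = 9.1093%.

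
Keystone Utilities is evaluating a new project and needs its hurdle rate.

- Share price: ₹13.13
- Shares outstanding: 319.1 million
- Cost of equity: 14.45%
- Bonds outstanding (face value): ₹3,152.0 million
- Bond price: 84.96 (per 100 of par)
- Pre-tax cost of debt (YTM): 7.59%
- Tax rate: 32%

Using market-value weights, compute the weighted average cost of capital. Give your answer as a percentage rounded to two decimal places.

Market value of equity E = 13.13 × 319.1m = 4189.783m. Market value of debt D = 3152m × 84.96/100 = 2677.9392m.
Total capital V = 4189.783 + 2677.9392 = 6867.7222.
Equity: weight = 4189.783/6867.7222 = 0.6101; cost = 14.45%.
Bonds outstanding: weight = 2677.9392/6867.7222 = 0.3899; after-tax cost = 7.59% × (1 − 32%) = 5.1612%.
WACC = 0.6101 × 14.4500% + 0.3899 × 5.1612% = 10.8280%.

10.83%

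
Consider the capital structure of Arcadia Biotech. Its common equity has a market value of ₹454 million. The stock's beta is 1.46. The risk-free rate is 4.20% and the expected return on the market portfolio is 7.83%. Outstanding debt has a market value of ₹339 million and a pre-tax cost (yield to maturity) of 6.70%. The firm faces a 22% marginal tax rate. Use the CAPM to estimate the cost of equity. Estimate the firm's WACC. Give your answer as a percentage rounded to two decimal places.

7.67%

Market risk premium = 7.83% − 4.2% = 3.63%.
Cost of equity via CAPM: Re = 4.2% + 1.46 × 3.63% = 9.4998%.
Total capital V = 454 + 339 = 793.
Equity: weight = 454/793 = 0.5725; cost = 9.4998%.
Debt: weight = 339/793 = 0.4275; after-tax cost = 6.7% × (1 − 22%) = 5.2260%.
WACC = 0.5725 × 9.4998% + 0.4275 × 5.2260% = 7.6728%.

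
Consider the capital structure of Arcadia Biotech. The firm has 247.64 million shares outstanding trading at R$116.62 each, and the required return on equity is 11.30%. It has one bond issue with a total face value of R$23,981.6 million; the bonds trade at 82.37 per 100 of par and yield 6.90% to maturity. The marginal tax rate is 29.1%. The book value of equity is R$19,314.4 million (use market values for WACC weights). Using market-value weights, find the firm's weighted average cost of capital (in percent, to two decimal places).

Market value of equity E = 116.62 × 247.64m = 28879.7768m. Market value of debt D = 23981.6m × 82.37/100 = 19753.64392m.
Total capital V = 28879.7768 + 19753.64392 = 48633.42072.
Equity: weight = 28879.7768/48633.42072 = 0.5938; cost = 11.3%.
Bonds outstanding: weight = 19753.64392/48633.42072 = 0.4062; after-tax cost = 6.9% × (1 − 29.1%) = 4.8921%.
WACC = 0.5938 × 11.3000% + 0.4062 × 4.8921% = 8.6973%.

8.70%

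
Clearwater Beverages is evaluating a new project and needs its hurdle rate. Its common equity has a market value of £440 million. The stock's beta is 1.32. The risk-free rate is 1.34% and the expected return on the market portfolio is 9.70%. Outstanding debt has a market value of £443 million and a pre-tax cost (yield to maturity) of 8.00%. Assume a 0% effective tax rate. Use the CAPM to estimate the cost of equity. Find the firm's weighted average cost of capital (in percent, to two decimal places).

Market risk premium = 9.7% − 1.34% = 8.36%.
Cost of equity via CAPM: Re = 1.34% + 1.32 × 8.36% = 12.3752%.
Total capital V = 440 + 443 = 883.
Equity: weight = 440/883 = 0.4983; cost = 12.3752%.
Debt: weight = 443/883 = 0.5017; after-tax cost = 8% × (1 − 0%) = 8.0000%.
WACC = 0.4983 × 12.3752% + 0.5017 × 8.0000% = 10.1802%.

10.18%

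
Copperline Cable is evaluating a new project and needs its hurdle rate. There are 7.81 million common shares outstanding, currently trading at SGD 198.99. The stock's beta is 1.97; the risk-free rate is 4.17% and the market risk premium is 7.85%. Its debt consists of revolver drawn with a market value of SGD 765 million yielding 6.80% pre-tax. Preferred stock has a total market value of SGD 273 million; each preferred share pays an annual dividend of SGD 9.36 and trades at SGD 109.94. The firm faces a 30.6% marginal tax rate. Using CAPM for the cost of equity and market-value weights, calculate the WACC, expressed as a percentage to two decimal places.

Cost of equity via CAPM: Re = 4.17% + 1.97 × 7.85% = 19.6345%.
Cost of preferred: Rp = 9.36 / 109.94 = 8.5137%.
Market value of equity E = 198.99 × 7.81m = 1554.1119m.
Total capital V = 1554.1119 + 273 + 765 = 2592.1119.
Equity: weight = 1554.1119/2592.1119 = 0.5996; cost = 19.6345%.
Preferred: weight = 273/2592.1119 = 0.1053; cost = 8.5137%.
Revolver drawn: weight = 765/2592.1119 = 0.2951; after-tax cost = 6.8% × (1 − 30.6%) = 4.7192%.
WACC = 0.5996 × 19.6345% + 0.1053 × 8.5137% + 0.2951 × 4.7192% = 14.0614%.

14.06%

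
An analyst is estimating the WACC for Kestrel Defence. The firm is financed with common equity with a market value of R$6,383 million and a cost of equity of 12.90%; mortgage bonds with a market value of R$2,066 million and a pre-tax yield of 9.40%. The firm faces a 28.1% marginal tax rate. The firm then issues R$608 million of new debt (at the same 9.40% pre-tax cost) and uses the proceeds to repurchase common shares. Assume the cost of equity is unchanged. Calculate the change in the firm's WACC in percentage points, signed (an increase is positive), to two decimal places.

Current WACC:
Total capital V = 6383 + 2066 = 8449.
Equity: weight = 6383/8449 = 0.7555; cost = 12.9%.
Mortgage bonds: weight = 2066/8449 = 0.2445; after-tax cost = 9.4% × (1 − 28.1%) = 6.7586%.
WACC = 0.7555 × 12.9000% + 0.2445 × 6.7586% = 11.3983%.
After the change:
Total capital V = 5775 + 2674 = 8449.
Equity: weight = 5775/8449 = 0.6835; cost = 12.9%.
Mortgage bonds: weight = 2674/8449 = 0.3165; after-tax cost = 9.4% × (1 − 28.1%) = 6.7586%.
WACC = 0.6835 × 12.9000% + 0.3165 × 6.7586% = 10.9563%.
Change in WACC = 10.9563% − 11.3983% = -0.4419 pp.

-0.44 pp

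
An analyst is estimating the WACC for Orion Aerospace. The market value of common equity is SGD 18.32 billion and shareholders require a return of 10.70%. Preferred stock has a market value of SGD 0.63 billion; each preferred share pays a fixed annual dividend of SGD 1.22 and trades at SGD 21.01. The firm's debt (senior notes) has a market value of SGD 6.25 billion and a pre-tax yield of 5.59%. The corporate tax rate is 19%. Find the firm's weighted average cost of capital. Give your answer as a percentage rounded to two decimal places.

Cost of preferred: Rp = 1.22 / 21.01 = 5.8068%.
Total capital V = 18.32 + 0.63 + 6.25 = 25.2.
Equity: weight = 18.32/25.2 = 0.7270; cost = 10.7%.
Preferred: weight = 0.63/25.2 = 0.0250; cost = 5.8068%.
Senior notes: weight = 6.25/25.2 = 0.2480; after-tax cost = 5.59% × (1 − 19%) = 4.5279%.
WACC = 0.7270 × 10.7000% + 0.0250 × 5.8068% + 0.2480 × 4.5279% = 9.0469%.

9.05%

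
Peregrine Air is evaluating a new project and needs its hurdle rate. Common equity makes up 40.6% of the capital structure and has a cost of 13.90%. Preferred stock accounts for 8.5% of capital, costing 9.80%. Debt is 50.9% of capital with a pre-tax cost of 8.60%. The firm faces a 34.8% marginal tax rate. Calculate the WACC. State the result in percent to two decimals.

9.33%

After-tax cost of debt = 8.6% × (1 − 34.8%) = 5.6072%.
WACC = 0.406 × 13.9000% + 0.085 × 9.8000% + 0.509 × 5.6072% = 9.3305%.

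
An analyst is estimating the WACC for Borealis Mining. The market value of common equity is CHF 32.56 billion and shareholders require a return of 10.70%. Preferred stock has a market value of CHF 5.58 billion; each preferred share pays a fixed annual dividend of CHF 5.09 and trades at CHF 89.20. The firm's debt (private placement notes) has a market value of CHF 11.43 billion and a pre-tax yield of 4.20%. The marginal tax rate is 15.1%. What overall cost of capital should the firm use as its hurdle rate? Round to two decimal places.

8.49%

Cost of preferred: Rp = 5.09 / 89.2 = 5.7063%.
Total capital V = 32.56 + 5.58 + 11.43 = 49.57.
Equity: weight = 32.56/49.57 = 0.6568; cost = 10.7%.
Preferred: weight = 5.58/49.57 = 0.1126; cost = 5.7063%.
Private placement notes: weight = 11.43/49.57 = 0.2306; after-tax cost = 4.2% × (1 − 15.1%) = 3.5658%.
WACC = 0.6568 × 10.7000% + 0.1126 × 5.7063% + 0.2306 × 3.5658% = 8.4928%.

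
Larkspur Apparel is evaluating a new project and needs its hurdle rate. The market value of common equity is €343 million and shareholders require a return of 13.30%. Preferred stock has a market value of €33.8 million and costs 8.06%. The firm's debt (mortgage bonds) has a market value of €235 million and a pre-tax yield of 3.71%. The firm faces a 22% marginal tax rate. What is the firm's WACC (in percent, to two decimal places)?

9.01%

Total capital V = 343 + 33.8 + 235 = 611.8.
Equity: weight = 343/611.8 = 0.5606; cost = 13.3%.
Preferred: weight = 33.8/611.8 = 0.0552; cost = 8.06%.
Mortgage bonds: weight = 235/611.8 = 0.3841; after-tax cost = 3.71% × (1 − 22%) = 2.8938%.
WACC = 0.5606 × 13.3000% + 0.0552 × 8.0600% + 0.3841 × 2.8938% = 9.0134%.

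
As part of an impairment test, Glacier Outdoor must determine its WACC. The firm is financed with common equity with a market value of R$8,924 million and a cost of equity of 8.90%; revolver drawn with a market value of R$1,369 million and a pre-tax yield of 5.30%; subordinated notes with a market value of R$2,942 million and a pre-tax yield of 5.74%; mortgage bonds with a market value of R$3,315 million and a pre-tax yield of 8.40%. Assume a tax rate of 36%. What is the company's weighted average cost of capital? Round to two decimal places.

6.81%

Total capital V = 8924 + 1369 + 2942 + 3315 = 16550.
Equity: weight = 8924/16550 = 0.5392; cost = 8.9%.
Revolver drawn: weight = 1369/16550 = 0.0827; after-tax cost = 5.3% × (1 − 36%) = 3.3920%.
Subordinated notes: weight = 2942/16550 = 0.1778; after-tax cost = 5.74% × (1 − 36%) = 3.6736%.
Mortgage bonds: weight = 3315/16550 = 0.2003; after-tax cost = 8.4% × (1 − 36%) = 5.3760%.
WACC = 0.5392 × 8.9000% + 0.0827 × 3.3920% + 0.1778 × 3.6736% + 0.2003 × 5.3760% = 6.8095%.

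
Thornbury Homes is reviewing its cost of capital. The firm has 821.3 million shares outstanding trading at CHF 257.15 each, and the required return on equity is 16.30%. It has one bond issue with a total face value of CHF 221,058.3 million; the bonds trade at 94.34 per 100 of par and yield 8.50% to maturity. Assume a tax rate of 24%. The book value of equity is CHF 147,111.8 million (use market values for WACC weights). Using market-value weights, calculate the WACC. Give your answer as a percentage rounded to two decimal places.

Market value of equity E = 257.15 × 821.3m = 211197.295m. Market value of debt D = 221058.3m × 94.34/100 = 208546.40022m.
Total capital V = 211197.295 + 208546.40022 = 419743.69522.
Equity: weight = 211197.295/419743.69522 = 0.5032; cost = 16.3%.
Bonds outstanding: weight = 208546.40022/419743.69522 = 0.4968; after-tax cost = 8.5% × (1 − 24%) = 6.4600%.
WACC = 0.5032 × 16.3000% + 0.4968 × 6.4600% = 11.4111%.

11.41%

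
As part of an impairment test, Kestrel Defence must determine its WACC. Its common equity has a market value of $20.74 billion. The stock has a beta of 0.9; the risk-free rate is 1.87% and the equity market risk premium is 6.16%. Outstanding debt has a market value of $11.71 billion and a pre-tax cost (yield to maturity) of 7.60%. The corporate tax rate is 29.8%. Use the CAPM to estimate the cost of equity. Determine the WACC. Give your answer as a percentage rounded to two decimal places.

Cost of equity via CAPM: Re = 1.87% + 0.9 × 6.16% = 7.4140%.
Total capital V = 20.74 + 11.71 = 32.45.
Equity: weight = 20.74/32.45 = 0.6391; cost = 7.414%.
Debt: weight = 11.71/32.45 = 0.3609; after-tax cost = 7.6% × (1 − 29.8%) = 5.3352%.
WACC = 0.6391 × 7.4140% + 0.3609 × 5.3352% = 6.6638%.

6.66%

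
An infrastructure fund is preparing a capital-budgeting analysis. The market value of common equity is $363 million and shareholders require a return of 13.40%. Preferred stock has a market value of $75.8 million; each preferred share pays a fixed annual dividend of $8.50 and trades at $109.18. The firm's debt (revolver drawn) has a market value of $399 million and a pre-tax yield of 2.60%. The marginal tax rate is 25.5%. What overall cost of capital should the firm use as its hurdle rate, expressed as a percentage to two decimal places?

Cost of preferred: Rp = 8.5 / 109.18 = 7.7853%.
Total capital V = 363 + 75.8 + 399 = 837.8.
Equity: weight = 363/837.8 = 0.4333; cost = 13.4%.
Preferred: weight = 75.8/837.8 = 0.0905; cost = 7.7853%.
Revolver drawn: weight = 399/837.8 = 0.4762; after-tax cost = 2.6% × (1 − 25.5%) = 1.9370%.
WACC = 0.4333 × 13.4000% + 0.0905 × 7.7853% + 0.4762 × 1.9370% = 7.4328%.

7.43%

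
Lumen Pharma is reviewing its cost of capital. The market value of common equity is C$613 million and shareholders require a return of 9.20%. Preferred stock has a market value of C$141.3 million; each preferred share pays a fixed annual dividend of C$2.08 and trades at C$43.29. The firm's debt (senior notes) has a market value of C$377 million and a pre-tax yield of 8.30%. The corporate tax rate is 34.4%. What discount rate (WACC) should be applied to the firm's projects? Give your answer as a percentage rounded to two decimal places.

7.40%

Cost of preferred: Rp = 2.08 / 43.29 = 4.8048%.
Total capital V = 613 + 141.3 + 377 = 1131.3.
Equity: weight = 613/1131.3 = 0.5419; cost = 9.2%.
Preferred: weight = 141.3/1131.3 = 0.1249; cost = 4.8048%.
Senior notes: weight = 377/1131.3 = 0.3332; after-tax cost = 8.3% × (1 − 34.4%) = 5.4448%.
WACC = 0.5419 × 9.2000% + 0.1249 × 4.8048% + 0.3332 × 5.4448% = 7.3996%.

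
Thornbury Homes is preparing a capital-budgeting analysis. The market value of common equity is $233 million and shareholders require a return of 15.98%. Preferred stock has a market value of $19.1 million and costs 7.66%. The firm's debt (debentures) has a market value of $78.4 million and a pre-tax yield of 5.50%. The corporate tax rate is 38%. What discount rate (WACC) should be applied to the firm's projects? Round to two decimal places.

Total capital V = 233 + 19.1 + 78.4 = 330.5.
Equity: weight = 233/330.5 = 0.7050; cost = 15.98%.
Preferred: weight = 19.1/330.5 = 0.0578; cost = 7.66%.
Debentures: weight = 78.4/330.5 = 0.2372; after-tax cost = 5.5% × (1 − 38%) = 3.4100%.
WACC = 0.7050 × 15.9800% + 0.0578 × 7.6600% + 0.2372 × 3.4100% = 12.5174%.

12.52%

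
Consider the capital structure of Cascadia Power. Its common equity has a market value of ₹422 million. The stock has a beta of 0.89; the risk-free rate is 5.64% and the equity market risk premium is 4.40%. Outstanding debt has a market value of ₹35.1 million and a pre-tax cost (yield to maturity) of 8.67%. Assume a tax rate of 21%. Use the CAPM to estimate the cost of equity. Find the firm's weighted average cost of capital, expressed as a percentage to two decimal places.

Cost of equity via CAPM: Re = 5.64% + 0.89 × 4.4% = 9.5560%.
Total capital V = 422 + 35.1 = 457.1.
Equity: weight = 422/457.1 = 0.9232; cost = 9.556%.
Debt: weight = 35.1/457.1 = 0.0768; after-tax cost = 8.67% × (1 − 21%) = 6.8493%.
WACC = 0.9232 × 9.5560% + 0.0768 × 6.8493% = 9.3482%.

9.35%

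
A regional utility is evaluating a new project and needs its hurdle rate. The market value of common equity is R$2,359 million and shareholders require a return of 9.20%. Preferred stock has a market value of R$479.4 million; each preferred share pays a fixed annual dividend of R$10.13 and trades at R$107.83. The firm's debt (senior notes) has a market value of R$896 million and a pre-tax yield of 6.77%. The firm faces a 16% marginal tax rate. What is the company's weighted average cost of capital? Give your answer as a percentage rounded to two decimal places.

8.38%

Cost of preferred: Rp = 10.13 / 107.83 = 9.3944%.
Total capital V = 2359 + 479.4 + 896 = 3734.4.
Equity: weight = 2359/3734.4 = 0.6317; cost = 9.2%.
Preferred: weight = 479.4/3734.4 = 0.1284; cost = 9.3944%.
Senior notes: weight = 896/3734.4 = 0.2399; after-tax cost = 6.77% × (1 − 16%) = 5.6868%.
WACC = 0.6317 × 9.2000% + 0.1284 × 9.3944% + 0.2399 × 5.6868% = 8.3820%.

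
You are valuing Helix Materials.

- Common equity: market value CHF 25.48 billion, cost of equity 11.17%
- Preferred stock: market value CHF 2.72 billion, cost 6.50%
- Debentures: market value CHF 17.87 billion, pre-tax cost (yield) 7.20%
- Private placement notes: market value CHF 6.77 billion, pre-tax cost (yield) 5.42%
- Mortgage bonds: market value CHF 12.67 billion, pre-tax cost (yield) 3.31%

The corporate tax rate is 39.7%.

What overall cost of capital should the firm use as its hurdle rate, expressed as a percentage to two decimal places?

Total capital V = 25.48 + 2.72 + 17.87 + 6.77 + 12.67 = 65.51.
Equity: weight = 25.48/65.51 = 0.3889; cost = 11.17%.
Preferred: weight = 2.72/65.51 = 0.0415; cost = 6.5%.
Debentures: weight = 17.87/65.51 = 0.2728; after-tax cost = 7.2% × (1 − 39.7%) = 4.3416%.
Private placement notes: weight = 6.77/65.51 = 0.1033; after-tax cost = 5.42% × (1 − 39.7%) = 3.2683%.
Mortgage bonds: weight = 12.67/65.51 = 0.1934; after-tax cost = 3.31% × (1 − 39.7%) = 1.9959%.
WACC = 0.3889 × 11.1700% + 0.0415 × 6.5000% + 0.2728 × 4.3416% + 0.1033 × 3.2683% + 0.1934 × 1.9959% = 6.5225%.

6.52%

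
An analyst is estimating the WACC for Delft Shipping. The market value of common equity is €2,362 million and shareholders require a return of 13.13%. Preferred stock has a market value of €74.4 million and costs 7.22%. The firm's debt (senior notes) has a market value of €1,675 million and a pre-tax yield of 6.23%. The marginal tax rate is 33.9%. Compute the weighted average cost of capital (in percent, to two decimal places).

Total capital V = 2362 + 74.4 + 1675 = 4111.4.
Equity: weight = 2362/4111.4 = 0.5745; cost = 13.13%.
Preferred: weight = 74.4/4111.4 = 0.0181; cost = 7.22%.
Senior notes: weight = 1675/4111.4 = 0.4074; after-tax cost = 6.23% × (1 − 33.9%) = 4.1180%.
WACC = 0.5745 × 13.1300% + 0.0181 × 7.2200% + 0.4074 × 4.1180% = 9.3515%.

9.35%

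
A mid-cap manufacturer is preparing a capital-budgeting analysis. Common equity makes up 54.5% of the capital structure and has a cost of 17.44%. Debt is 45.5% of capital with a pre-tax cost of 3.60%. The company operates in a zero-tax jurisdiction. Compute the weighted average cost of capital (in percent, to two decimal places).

After-tax cost of debt = 3.6% × (1 − 0%) = 3.6000%.
WACC = 0.545 × 17.4400% + 0.455 × 3.6000% = 11.1428%.

11.14%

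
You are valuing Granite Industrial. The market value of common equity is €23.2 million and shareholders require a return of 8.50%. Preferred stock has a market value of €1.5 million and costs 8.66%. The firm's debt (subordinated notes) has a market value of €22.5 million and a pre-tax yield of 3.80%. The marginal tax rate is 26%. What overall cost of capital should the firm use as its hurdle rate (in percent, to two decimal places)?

5.79%

Total capital V = 23.2 + 1.5 + 22.5 = 47.2.
Equity: weight = 23.2/47.2 = 0.4915; cost = 8.5%.
Preferred: weight = 1.5/47.2 = 0.0318; cost = 8.66%.
Subordinated notes: weight = 22.5/47.2 = 0.4767; after-tax cost = 3.8% × (1 − 26%) = 2.8120%.
WACC = 0.4915 × 8.5000% + 0.0318 × 8.6600% + 0.4767 × 2.8120% = 5.7936%.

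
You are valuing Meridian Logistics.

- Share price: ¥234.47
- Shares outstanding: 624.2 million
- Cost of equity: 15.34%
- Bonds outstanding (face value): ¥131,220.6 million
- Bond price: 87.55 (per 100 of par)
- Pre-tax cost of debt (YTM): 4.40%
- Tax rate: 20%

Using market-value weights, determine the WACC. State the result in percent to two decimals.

Market value of equity E = 234.47 × 624.2m = 146356.174m. Market value of debt D = 131220.6m × 87.55/100 = 114883.6353m.
Total capital V = 146356.174 + 114883.6353 = 261239.8093.
Equity: weight = 146356.174/261239.8093 = 0.5602; cost = 15.34%.
Bonds outstanding: weight = 114883.6353/261239.8093 = 0.4398; after-tax cost = 4.4% × (1 − 20%) = 3.5200%.
WACC = 0.5602 × 15.3400% + 0.4398 × 3.5200% = 10.1420%.

10.14%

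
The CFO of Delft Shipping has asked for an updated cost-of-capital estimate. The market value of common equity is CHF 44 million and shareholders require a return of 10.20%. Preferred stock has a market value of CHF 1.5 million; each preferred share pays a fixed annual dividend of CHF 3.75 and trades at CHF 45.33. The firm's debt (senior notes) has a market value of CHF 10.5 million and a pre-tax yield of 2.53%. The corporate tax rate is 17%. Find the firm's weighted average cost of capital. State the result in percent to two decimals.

Cost of preferred: Rp = 3.75 / 45.33 = 8.2727%.
Total capital V = 44 + 1.5 + 10.5 = 56.
Equity: weight = 44/56 = 0.7857; cost = 10.2%.
Preferred: weight = 1.5/56 = 0.0268; cost = 8.2727%.
Senior notes: weight = 10.5/56 = 0.1875; after-tax cost = 2.53% × (1 − 17%) = 2.0999%.
WACC = 0.7857 × 10.2000% + 0.0268 × 8.2727% + 0.1875 × 2.0999% = 8.6296%.

8.63%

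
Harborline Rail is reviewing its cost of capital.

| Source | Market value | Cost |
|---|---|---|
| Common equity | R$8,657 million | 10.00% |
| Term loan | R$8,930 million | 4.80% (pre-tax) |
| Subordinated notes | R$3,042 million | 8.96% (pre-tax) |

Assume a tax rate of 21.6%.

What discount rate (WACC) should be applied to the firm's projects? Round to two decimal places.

6.86%

Total capital V = 8657 + 8930 + 3042 = 20629.
Equity: weight = 8657/20629 = 0.4197; cost = 10%.
Term loan: weight = 8930/20629 = 0.4329; after-tax cost = 4.8% × (1 − 21.6%) = 3.7632%.
Subordinated notes: weight = 3042/20629 = 0.1475; after-tax cost = 8.96% × (1 − 21.6%) = 7.0246%.
WACC = 0.4197 × 10.0000% + 0.4329 × 3.7632% + 0.1475 × 7.0246% = 6.8614%.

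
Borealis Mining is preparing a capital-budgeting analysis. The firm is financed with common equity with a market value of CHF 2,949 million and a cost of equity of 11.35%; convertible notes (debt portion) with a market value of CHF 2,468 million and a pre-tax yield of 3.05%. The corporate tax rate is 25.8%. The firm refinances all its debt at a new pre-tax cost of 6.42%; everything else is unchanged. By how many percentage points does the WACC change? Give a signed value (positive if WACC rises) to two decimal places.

Current WACC:
Total capital V = 2949 + 2468 = 5417.
Equity: weight = 2949/5417 = 0.5444; cost = 11.35%.
Convertible notes (debt portion): weight = 2468/5417 = 0.4556; after-tax cost = 3.05% × (1 − 25.8%) = 2.2631%.
WACC = 0.5444 × 11.3500% + 0.4556 × 2.2631% = 7.2100%.
After the change:
Total capital V = 2949 + 2468 = 5417.
Equity: weight = 2949/5417 = 0.5444; cost = 11.35%.
Convertible notes (debt portion): weight = 2468/5417 = 0.4556; after-tax cost = 6.42% × (1 − 25.8%) = 4.7636%.
WACC = 0.5444 × 11.3500% + 0.4556 × 4.7636% = 8.3492%.
Change in WACC = 8.3492% − 7.2100% = 1.1393 pp.

+1.14 pp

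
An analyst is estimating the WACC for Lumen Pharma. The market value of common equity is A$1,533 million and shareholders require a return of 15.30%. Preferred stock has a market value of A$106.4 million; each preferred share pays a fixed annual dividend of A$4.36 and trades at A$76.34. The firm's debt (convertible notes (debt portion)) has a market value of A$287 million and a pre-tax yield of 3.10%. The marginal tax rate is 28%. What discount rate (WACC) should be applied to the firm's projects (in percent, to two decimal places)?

Cost of preferred: Rp = 4.36 / 76.34 = 5.7113%.
Total capital V = 1533 + 106.4 + 287 = 1926.4.
Equity: weight = 1533/1926.4 = 0.7958; cost = 15.3%.
Preferred: weight = 106.4/1926.4 = 0.0552; cost = 5.7113%.
Convertible notes (debt portion): weight = 287/1926.4 = 0.1490; after-tax cost = 3.1% × (1 − 28%) = 2.2320%.
WACC = 0.7958 × 15.3000% + 0.0552 × 5.7113% + 0.1490 × 2.2320% = 12.8235%.

12.82%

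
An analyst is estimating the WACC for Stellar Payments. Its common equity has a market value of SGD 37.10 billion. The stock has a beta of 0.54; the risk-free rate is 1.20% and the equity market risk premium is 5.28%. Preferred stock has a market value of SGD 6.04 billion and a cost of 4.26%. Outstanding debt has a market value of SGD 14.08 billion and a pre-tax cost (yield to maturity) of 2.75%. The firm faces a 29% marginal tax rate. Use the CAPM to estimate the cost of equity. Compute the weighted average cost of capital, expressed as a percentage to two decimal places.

3.56%

Cost of equity via CAPM: Re = 1.2% + 0.54 × 5.28% = 4.0512%.
Total capital V = 37.1 + 6.04 + 14.08 = 57.22.
Equity: weight = 37.1/57.22 = 0.6484; cost = 4.0512%.
Preferred: weight = 6.04/57.22 = 0.1056; cost = 4.26%.
Debt: weight = 14.08/57.22 = 0.2461; after-tax cost = 2.75% × (1 − 29%) = 1.9525%.
WACC = 0.6484 × 4.0512% + 0.1056 × 4.2600% + 0.2461 × 1.9525% = 3.5568%.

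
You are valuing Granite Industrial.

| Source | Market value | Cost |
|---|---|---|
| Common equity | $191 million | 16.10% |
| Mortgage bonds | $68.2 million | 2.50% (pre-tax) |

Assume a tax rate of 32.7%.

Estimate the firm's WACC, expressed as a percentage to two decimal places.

12.31%

Total capital V = 191 + 68.2 = 259.2.
Equity: weight = 191/259.2 = 0.7369; cost = 16.1%.
Mortgage bonds: weight = 68.2/259.2 = 0.2631; after-tax cost = 2.5% × (1 − 32.7%) = 1.6825%.
WACC = 0.7369 × 16.1000% + 0.2631 × 1.6825% = 12.3065%.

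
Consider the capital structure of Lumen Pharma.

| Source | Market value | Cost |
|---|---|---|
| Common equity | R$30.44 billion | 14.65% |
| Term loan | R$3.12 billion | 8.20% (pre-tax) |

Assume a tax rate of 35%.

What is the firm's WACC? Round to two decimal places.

13.78%

Total capital V = 30.44 + 3.12 = 33.56.
Equity: weight = 30.44/33.56 = 0.9070; cost = 14.65%.
Term loan: weight = 3.12/33.56 = 0.0930; after-tax cost = 8.2% × (1 − 35%) = 5.3300%.
WACC = 0.9070 × 14.6500% + 0.0930 × 5.3300% = 13.7835%.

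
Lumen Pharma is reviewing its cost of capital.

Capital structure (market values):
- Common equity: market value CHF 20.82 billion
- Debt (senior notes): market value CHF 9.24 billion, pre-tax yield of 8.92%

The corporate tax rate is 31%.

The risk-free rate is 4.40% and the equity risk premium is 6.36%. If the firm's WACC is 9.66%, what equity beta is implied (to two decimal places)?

1.07

Total capital V = 20.82 + 9.24 = 30.06.
Equity weight = 20.82/30.06 = 0.6926.
Senior notes weight = 9.24/30.06 = 0.3074.
Debt contribution = 0.3074 × 8.92% × (1 − 31%) = 1.8919%.
Required equity contribution = 9.66% − 1.8919% = 7.7681%  ⇒  Re = 11.2156%.
CAPM: 11.2156% = 4.4% + β × 6.36%  ⇒  β = 1.0716.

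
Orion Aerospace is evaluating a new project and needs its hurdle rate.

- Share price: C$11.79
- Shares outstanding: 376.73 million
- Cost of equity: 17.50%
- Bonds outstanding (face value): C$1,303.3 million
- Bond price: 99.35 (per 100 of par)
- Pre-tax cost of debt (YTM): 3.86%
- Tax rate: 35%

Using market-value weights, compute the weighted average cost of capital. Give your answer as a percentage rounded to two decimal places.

14.12%

Market value of equity E = 11.79 × 376.73m = 4441.6467m. Market value of debt D = 1303.3m × 99.35/100 = 1294.82855m.
Total capital V = 4441.6467 + 1294.82855 = 5736.47525.
Equity: weight = 4441.6467/5736.47525 = 0.7743; cost = 17.5%.
Bonds outstanding: weight = 1294.82855/5736.47525 = 0.2257; after-tax cost = 3.86% × (1 − 35%) = 2.5090%.
WACC = 0.7743 × 17.5000% + 0.2257 × 2.5090% = 14.1163%.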